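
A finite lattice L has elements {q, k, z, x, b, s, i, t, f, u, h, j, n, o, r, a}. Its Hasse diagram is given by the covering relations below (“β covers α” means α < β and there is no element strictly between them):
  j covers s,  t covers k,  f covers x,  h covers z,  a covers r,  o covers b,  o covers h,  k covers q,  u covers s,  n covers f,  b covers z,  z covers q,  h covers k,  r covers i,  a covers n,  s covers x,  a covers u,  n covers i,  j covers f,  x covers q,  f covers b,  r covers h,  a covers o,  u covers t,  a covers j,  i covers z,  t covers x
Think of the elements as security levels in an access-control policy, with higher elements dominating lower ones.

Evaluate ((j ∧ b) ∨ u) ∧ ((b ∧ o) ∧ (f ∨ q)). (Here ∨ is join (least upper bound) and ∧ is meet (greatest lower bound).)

b

j ∧ b = b
b ∨ u = a
b ∧ o = b
f ∨ q = f
b ∧ f = b
a ∧ b = b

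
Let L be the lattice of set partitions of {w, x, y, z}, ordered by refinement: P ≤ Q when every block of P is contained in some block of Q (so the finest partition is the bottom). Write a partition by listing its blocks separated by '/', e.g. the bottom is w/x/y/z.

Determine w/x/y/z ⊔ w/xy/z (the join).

Common upper bounds of {w/x/y/z, w/xy/z}: w/xy/z, w/xyz, wxy/z, wxyz, wz/xy.
The least among these is w/xy/z.

w/xy/z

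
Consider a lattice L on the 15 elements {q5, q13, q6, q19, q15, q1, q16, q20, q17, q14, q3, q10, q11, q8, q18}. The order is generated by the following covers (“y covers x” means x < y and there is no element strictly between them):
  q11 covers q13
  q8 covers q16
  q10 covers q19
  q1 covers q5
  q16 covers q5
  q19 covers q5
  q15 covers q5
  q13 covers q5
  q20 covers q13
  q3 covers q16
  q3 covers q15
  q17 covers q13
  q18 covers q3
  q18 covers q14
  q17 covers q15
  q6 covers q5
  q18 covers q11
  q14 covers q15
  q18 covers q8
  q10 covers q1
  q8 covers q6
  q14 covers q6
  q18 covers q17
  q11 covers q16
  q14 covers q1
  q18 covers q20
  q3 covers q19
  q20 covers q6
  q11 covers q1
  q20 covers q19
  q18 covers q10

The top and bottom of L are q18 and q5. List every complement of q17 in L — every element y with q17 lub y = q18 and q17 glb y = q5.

Need y with q17 ∨ y = q18 and q17 ∧ y = q5.
Checking each element gives: q1, q10, q16, q19, q6, q8.

q1, q10, q16, q19, q6, q8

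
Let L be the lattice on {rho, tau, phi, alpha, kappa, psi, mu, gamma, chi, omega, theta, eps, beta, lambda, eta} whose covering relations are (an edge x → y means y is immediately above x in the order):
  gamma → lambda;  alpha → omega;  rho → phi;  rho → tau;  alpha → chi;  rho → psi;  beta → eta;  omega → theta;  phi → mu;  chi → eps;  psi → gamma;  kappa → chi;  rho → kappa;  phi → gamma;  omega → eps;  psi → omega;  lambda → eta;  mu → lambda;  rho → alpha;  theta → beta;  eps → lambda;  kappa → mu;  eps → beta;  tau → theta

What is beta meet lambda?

eps

Common lower bounds of {beta, lambda}: alpha, chi, eps, kappa, omega, psi, rho.
The greatest among these is eps.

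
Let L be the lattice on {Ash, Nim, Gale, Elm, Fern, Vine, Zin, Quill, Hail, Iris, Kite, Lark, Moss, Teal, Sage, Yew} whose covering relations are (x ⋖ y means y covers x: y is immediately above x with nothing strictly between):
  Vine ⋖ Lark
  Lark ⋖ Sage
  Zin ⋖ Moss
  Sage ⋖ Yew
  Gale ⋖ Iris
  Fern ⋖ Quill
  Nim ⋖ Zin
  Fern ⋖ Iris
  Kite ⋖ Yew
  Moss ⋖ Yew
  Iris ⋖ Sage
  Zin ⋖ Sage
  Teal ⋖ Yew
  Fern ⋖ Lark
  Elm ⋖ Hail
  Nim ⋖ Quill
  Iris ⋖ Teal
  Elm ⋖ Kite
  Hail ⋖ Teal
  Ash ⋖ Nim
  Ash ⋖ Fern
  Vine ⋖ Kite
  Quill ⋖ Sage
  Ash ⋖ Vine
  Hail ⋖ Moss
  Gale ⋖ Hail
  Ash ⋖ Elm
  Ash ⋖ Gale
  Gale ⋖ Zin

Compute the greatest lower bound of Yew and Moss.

Moss

Common lower bounds of {Yew, Moss}: Ash, Elm, Gale, Hail, Moss, Nim, Zin.
The greatest among these is Moss.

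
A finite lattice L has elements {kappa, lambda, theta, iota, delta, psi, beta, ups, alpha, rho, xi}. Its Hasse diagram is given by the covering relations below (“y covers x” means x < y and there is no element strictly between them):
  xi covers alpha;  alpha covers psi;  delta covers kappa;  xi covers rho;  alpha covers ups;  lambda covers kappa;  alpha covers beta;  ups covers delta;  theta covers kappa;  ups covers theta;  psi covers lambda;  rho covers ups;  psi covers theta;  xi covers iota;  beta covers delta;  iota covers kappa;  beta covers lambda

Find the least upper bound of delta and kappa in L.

delta

Common upper bounds of {delta, kappa}: alpha, beta, delta, rho, ups, xi.
The least among these is delta.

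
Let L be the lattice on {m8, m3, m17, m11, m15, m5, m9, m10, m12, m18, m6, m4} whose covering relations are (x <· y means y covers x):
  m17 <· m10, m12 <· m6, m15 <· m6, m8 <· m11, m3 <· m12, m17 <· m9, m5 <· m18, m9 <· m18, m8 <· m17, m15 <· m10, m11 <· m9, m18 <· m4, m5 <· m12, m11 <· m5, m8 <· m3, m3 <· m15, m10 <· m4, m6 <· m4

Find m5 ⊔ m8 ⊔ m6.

Common upper bounds of {m5, m8, m6}: m4, m6.
The least among these is m6.

m6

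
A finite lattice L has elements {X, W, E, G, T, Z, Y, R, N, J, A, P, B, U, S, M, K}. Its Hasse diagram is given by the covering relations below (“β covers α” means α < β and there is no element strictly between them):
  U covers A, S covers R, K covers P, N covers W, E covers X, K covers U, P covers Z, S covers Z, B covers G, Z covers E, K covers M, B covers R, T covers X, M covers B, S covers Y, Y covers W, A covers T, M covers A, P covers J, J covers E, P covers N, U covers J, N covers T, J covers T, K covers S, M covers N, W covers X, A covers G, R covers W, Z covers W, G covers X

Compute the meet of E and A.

Common lower bounds of {E, A}: X.
The greatest among these is X.

X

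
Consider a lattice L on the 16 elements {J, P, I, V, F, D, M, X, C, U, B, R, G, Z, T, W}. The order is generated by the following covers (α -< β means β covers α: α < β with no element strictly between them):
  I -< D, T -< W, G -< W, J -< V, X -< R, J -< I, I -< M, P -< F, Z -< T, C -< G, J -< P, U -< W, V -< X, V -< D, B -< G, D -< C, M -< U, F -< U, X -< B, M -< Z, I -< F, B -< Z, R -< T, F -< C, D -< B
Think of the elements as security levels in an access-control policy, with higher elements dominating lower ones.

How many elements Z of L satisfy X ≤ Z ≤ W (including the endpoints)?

7

The interval [X, W] = {B, G, R, T, W, X, Z}, which has 7 elements.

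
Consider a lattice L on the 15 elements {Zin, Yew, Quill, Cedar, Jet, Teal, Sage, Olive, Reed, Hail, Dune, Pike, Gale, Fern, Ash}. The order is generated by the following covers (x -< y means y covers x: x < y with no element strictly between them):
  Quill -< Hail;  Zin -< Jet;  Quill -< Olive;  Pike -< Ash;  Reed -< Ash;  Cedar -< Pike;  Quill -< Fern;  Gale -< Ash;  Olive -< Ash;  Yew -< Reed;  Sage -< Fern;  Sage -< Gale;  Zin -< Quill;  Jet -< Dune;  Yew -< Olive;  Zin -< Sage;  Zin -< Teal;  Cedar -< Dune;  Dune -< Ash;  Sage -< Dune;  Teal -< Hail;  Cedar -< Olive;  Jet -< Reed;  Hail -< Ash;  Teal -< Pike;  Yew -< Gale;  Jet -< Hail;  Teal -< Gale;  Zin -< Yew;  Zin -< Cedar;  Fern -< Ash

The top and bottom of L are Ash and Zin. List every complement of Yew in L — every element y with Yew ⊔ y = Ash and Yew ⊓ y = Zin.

Need y with Yew ∨ y = Ash and Yew ∧ y = Zin.
Checking each element gives: Dune, Fern, Hail, Pike.

Dune, Fern, Hail, Pike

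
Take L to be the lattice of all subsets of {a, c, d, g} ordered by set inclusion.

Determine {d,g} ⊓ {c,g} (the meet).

{g}

Under ⊆, meet is intersection: {d,g} ∩ {c,g} = {g}.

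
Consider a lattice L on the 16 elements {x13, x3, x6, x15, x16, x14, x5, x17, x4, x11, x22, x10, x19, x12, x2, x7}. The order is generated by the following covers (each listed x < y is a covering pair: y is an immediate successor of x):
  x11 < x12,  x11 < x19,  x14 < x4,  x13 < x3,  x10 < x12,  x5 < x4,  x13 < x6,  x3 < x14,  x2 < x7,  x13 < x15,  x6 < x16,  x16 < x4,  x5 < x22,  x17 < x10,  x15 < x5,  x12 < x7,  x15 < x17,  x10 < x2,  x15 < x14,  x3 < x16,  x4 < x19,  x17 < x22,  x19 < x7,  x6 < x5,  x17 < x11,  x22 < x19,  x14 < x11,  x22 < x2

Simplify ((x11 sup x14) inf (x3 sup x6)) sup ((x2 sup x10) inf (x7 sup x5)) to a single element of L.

x11 ∨ x14 = x11
x3 ∨ x6 = x16
x11 ∧ x16 = x3
x2 ∨ x10 = x2
x7 ∨ x5 = x7
x2 ∧ x7 = x2
x3 ∨ x2 = x7

x7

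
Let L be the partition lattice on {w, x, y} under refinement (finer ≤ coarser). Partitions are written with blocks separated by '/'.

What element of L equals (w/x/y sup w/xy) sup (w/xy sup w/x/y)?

w/x/y ∨ w/xy = w/xy
w/xy ∨ w/x/y = w/xy
w/xy ∨ w/xy = w/xy

w/xy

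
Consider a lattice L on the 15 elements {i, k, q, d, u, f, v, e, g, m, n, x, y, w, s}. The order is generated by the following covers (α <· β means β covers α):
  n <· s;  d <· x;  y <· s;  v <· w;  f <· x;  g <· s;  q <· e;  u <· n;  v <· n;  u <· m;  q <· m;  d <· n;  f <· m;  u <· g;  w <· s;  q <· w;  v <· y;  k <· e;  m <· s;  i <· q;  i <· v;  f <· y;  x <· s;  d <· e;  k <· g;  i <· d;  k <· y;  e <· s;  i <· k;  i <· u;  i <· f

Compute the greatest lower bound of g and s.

Common lower bounds of {g, s}: g, i, k, u.
The greatest among these is g.

g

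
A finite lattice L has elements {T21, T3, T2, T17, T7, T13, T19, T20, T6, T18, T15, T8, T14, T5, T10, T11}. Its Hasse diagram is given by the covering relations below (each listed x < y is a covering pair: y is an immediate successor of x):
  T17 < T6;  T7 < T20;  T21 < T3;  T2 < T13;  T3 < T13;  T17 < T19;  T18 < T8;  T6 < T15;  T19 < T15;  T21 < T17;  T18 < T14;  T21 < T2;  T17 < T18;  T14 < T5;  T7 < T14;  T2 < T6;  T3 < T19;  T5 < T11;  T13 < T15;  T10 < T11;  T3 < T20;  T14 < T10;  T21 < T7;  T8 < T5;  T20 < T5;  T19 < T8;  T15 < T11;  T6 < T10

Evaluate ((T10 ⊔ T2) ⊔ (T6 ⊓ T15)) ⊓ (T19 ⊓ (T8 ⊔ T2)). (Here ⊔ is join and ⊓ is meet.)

T10 ∨ T2 = T10
T6 ∧ T15 = T6
T10 ∨ T6 = T10
T8 ∨ T2 = T11
T19 ∧ T11 = T19
T10 ∧ T19 = T17

T17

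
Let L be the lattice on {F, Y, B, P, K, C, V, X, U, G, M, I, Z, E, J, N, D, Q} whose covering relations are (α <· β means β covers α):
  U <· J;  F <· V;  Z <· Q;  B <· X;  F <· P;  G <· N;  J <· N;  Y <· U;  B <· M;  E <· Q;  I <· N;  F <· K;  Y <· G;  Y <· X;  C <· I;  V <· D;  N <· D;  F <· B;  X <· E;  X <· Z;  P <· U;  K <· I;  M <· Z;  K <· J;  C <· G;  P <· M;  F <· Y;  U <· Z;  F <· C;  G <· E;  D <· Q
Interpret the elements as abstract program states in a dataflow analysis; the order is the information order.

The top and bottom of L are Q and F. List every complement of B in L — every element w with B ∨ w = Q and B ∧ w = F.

D, I, J, K, N, V

Need w with B ∨ w = Q and B ∧ w = F.
Checking each element gives: D, I, J, K, N, V.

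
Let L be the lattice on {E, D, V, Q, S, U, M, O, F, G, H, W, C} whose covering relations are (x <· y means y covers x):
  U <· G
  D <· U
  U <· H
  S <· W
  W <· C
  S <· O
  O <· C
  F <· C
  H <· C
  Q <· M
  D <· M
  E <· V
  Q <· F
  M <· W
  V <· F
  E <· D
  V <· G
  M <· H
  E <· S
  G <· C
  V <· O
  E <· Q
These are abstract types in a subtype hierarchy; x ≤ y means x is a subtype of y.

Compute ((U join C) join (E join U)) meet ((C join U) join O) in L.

C

U ∨ C = C
E ∨ U = U
C ∨ U = C
C ∨ U = C
C ∨ O = C
C ∧ C = C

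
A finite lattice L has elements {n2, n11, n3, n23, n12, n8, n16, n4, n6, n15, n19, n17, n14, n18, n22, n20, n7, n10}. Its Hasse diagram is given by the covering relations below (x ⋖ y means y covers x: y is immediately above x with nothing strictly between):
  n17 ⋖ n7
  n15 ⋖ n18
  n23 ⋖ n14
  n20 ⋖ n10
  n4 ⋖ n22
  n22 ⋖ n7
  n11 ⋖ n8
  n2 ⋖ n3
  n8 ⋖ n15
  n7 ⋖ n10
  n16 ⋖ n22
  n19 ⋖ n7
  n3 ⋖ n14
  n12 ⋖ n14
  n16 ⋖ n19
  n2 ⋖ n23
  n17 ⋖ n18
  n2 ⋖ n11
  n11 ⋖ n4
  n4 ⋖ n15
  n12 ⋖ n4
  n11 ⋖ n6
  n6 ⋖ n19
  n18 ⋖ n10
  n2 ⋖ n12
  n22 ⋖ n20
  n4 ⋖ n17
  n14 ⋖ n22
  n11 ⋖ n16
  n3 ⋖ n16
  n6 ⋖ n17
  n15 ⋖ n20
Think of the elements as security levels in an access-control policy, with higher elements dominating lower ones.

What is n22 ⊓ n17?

Common lower bounds of {n22, n17}: n11, n12, n2, n4.
The greatest among these is n4.

n4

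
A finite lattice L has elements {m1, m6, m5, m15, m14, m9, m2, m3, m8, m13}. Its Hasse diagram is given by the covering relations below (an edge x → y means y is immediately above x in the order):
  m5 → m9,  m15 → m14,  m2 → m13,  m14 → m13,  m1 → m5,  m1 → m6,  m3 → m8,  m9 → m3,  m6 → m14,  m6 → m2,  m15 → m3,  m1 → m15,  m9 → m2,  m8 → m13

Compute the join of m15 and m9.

Common upper bounds of {m15, m9}: m13, m3, m8.
The least among these is m3.

m3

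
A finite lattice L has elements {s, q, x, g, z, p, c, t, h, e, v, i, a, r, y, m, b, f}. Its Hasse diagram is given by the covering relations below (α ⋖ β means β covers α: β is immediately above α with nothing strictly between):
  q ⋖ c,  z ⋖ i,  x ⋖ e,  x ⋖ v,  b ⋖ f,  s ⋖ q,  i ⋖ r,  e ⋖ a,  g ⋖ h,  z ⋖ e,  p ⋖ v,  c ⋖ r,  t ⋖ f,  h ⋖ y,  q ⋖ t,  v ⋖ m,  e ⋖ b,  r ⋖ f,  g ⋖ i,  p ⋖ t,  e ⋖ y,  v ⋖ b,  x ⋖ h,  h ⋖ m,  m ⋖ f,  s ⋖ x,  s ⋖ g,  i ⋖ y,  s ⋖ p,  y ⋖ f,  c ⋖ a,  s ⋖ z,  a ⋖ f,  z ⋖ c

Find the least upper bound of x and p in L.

v

Common upper bounds of {x, p}: b, f, m, v.
The least among these is v.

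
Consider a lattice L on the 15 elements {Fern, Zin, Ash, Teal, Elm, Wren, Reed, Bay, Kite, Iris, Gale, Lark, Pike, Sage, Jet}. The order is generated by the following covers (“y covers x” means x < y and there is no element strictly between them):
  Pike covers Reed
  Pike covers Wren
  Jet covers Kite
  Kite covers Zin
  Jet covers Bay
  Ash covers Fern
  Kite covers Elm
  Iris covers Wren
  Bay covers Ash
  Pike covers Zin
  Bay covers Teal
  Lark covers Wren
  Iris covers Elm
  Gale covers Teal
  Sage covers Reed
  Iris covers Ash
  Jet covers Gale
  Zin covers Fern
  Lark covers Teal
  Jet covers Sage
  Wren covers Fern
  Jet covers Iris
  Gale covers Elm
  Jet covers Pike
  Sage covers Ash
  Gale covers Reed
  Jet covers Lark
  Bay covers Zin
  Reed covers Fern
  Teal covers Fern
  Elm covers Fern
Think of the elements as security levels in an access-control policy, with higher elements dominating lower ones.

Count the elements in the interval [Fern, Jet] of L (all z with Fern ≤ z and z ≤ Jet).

15

The interval [Fern, Jet] = {Ash, Bay, Elm, Fern, Gale, Iris, Jet, Kite, Lark, Pike, Reed, Sage, Teal, Wren, Zin}, which has 15 elements.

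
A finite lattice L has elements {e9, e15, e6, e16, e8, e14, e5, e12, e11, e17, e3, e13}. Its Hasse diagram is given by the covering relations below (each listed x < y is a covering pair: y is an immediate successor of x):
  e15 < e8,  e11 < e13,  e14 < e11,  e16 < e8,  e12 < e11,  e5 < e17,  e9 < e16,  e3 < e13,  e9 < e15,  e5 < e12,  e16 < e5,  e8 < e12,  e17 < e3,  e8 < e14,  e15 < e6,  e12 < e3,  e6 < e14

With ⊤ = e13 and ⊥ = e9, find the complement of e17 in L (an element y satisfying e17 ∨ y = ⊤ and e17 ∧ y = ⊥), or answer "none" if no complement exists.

e6

Need y with e17 ∨ y = e13 and e17 ∧ y = e9.
Checking each element gives: e6.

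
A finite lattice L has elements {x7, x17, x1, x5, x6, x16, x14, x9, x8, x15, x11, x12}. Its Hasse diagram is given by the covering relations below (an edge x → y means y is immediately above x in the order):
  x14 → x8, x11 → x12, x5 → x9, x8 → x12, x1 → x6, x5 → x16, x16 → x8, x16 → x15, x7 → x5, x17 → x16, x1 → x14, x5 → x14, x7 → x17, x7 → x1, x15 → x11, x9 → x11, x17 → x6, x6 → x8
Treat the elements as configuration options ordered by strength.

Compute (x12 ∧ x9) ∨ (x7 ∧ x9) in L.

x9

x12 ∧ x9 = x9
x7 ∧ x9 = x7
x9 ∨ x7 = x9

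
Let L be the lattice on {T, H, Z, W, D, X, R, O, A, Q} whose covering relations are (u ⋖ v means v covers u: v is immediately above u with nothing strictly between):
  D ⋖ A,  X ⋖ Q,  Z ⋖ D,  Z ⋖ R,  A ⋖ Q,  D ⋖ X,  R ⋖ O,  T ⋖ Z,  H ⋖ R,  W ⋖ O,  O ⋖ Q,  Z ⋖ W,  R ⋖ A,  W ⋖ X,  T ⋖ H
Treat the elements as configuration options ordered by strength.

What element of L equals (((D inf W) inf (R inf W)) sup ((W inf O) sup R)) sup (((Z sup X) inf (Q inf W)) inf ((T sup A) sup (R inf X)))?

D ∧ W = Z
R ∧ W = Z
Z ∧ Z = Z
W ∧ O = W
W ∨ R = O
Z ∨ O = O
Z ∨ X = X
Q ∧ W = W
X ∧ W = W
T ∨ A = A
R ∧ X = Z
A ∨ Z = A
W ∧ A = Z
O ∨ Z = O

O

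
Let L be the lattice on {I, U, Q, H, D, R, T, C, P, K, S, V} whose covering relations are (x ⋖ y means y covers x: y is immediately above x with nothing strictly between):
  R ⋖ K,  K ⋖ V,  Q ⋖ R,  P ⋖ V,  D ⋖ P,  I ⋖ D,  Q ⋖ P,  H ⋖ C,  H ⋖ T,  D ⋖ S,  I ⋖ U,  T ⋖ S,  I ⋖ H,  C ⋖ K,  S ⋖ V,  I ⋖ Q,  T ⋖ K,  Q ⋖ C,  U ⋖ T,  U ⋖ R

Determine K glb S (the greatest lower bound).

T

Common lower bounds of {K, S}: H, I, T, U.
The greatest among these is T.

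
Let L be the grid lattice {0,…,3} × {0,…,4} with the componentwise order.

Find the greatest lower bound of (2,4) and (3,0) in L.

(2,0)

In a product of chains, the meet is componentwise min, giving (2,0).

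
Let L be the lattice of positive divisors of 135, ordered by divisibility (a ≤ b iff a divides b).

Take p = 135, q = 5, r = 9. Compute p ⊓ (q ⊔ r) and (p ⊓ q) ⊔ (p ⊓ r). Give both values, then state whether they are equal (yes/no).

45; 45; yes

q ⊔ r = 45, so p ⊓ (q ⊔ r) = 135 ⊓ 45 = 45.
p ⊓ q = 5 and p ⊓ r = 9, so (p ⊓ q) ⊔ (p ⊓ r) = 5 ⊔ 9 = 45.
Equal: yes.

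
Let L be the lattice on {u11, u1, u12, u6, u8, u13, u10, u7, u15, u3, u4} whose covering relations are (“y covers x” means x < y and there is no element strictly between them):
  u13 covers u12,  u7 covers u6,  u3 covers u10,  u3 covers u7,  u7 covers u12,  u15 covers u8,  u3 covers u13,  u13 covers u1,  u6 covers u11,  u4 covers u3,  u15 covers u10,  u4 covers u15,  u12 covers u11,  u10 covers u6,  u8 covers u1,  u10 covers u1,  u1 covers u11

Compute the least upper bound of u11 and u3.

u3

Common upper bounds of {u11, u3}: u3, u4.
The least among these is u3.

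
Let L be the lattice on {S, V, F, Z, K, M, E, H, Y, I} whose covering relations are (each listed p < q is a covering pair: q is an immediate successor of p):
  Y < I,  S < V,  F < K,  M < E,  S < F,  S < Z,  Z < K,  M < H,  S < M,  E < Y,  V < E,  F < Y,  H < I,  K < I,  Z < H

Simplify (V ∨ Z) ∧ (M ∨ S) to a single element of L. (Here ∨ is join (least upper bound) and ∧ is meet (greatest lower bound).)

M

V ∨ Z = I
M ∨ S = M
I ∧ M = M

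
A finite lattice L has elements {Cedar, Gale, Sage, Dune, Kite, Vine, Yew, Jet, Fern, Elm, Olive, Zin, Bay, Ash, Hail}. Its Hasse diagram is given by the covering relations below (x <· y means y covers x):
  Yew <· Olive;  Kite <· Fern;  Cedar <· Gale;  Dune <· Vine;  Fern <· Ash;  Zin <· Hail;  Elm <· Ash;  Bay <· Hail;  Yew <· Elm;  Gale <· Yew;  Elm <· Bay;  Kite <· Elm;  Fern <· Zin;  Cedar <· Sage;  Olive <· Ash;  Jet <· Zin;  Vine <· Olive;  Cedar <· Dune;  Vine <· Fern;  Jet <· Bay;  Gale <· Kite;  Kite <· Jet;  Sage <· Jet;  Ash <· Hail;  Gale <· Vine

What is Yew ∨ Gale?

Yew

Common upper bounds of {Yew, Gale}: Ash, Bay, Elm, Hail, Olive, Yew.
The least among these is Yew.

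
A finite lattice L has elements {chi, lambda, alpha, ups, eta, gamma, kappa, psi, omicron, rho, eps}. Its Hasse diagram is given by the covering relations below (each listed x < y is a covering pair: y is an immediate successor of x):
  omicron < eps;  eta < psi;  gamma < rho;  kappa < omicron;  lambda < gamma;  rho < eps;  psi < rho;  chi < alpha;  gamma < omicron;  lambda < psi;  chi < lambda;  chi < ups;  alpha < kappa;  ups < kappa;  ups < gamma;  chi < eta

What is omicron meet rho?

gamma

Common lower bounds of {omicron, rho}: chi, gamma, lambda, ups.
The greatest among these is gamma.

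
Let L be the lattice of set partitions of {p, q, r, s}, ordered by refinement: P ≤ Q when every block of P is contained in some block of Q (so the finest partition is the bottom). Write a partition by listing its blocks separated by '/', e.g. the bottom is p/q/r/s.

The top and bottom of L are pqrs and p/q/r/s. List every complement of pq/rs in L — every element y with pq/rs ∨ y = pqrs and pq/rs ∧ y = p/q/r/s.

p/qr/s, p/qs/r, pr/q/s, pr/qs, ps/q/r, ps/qr

Need y with pq/rs ∨ y = pqrs and pq/rs ∧ y = p/q/r/s.
Checking each element gives: p/qr/s, p/qs/r, pr/q/s, pr/qs, ps/q/r, ps/qr.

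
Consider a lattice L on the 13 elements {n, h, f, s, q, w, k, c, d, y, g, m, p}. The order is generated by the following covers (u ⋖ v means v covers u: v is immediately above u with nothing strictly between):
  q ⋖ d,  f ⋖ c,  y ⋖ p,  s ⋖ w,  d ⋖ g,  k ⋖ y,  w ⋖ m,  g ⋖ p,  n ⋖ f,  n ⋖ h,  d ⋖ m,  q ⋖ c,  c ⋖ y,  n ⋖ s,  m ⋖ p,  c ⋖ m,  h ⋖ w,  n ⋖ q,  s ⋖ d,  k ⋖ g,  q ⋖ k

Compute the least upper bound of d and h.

m

Common upper bounds of {d, h}: m, p.
The least among these is m.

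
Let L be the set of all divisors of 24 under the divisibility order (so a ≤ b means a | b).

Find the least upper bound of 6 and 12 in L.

In the divisibility order, the join is the least common multiple: lcm(6, 12) = 12.

12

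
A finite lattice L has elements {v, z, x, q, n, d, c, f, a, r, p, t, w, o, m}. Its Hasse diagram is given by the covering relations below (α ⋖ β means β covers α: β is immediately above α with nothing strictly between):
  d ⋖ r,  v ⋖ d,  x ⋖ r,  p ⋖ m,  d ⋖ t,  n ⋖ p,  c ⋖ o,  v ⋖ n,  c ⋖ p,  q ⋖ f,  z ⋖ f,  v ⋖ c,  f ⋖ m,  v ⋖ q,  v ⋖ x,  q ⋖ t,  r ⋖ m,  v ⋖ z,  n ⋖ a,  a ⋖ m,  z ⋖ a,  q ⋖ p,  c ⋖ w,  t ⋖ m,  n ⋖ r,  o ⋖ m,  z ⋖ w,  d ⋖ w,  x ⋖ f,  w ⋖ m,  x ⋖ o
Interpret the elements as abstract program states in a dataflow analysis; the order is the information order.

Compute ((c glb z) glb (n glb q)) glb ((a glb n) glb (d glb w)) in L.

v

c ∧ z = v
n ∧ q = v
v ∧ v = v
a ∧ n = n
d ∧ w = d
n ∧ d = v
v ∧ v = v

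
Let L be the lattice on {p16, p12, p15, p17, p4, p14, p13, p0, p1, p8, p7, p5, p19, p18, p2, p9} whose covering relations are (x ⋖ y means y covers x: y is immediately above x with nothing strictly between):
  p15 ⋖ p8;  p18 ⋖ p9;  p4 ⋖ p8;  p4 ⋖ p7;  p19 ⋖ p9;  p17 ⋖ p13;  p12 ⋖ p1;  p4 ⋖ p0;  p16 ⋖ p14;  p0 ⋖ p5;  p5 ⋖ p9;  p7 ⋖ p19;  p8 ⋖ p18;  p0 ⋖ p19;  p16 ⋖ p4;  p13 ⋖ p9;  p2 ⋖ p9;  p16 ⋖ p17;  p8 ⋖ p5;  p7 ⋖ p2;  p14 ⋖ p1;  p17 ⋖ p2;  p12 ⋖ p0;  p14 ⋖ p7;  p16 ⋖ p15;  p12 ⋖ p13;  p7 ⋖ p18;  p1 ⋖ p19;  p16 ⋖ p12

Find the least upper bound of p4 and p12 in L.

p0

Common upper bounds of {p4, p12}: p0, p19, p5, p9.
The least among these is p0.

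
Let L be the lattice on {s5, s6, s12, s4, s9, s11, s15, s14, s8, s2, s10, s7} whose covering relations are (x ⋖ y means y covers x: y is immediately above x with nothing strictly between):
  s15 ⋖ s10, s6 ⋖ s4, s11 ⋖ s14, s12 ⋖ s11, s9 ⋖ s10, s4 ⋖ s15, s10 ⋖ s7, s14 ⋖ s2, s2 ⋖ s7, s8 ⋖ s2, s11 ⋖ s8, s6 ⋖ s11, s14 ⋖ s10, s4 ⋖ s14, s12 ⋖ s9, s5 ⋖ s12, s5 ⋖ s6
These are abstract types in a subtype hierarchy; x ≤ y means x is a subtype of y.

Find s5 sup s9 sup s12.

s9

Common upper bounds of {s5, s9, s12}: s10, s7, s9.
The least among these is s9.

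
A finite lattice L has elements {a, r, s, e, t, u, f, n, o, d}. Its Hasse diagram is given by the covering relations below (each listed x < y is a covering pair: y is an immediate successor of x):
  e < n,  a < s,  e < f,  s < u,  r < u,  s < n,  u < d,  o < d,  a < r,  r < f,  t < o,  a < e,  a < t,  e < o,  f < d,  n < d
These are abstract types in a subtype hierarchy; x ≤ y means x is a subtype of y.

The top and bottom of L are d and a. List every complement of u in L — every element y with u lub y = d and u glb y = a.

Need y with u ∨ y = d and u ∧ y = a.
Checking each element gives: e, o, t.

e, o, t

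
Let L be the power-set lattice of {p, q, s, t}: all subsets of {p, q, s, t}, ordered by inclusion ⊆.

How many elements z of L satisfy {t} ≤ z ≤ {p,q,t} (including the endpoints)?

4

The interval [{t}, {p,q,t}] = {{p,q,t}, {p,t}, {q,t}, {t}}, which has 4 elements.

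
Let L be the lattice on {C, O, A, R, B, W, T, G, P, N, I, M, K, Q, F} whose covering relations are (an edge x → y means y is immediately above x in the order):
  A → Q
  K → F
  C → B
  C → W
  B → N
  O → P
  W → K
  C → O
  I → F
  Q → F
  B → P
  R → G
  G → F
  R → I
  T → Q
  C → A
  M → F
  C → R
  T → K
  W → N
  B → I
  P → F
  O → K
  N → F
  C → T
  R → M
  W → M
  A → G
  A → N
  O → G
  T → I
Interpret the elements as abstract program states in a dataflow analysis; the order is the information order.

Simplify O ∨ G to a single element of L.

O ∨ G = G

G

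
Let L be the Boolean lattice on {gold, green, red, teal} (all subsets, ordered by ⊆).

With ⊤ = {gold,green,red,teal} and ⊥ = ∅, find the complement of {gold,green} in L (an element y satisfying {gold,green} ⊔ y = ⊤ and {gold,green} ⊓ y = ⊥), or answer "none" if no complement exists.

{red,teal}

Need y with {gold,green} ∨ y = {gold,green,red,teal} and {gold,green} ∧ y = ∅.
Checking each element gives: {red,teal}.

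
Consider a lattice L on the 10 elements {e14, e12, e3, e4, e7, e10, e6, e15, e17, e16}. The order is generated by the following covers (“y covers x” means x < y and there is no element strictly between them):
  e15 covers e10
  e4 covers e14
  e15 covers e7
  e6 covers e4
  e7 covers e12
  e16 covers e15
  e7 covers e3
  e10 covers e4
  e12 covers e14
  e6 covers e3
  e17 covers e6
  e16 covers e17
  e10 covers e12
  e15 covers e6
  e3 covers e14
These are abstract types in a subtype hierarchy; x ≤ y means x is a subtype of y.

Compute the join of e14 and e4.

Common upper bounds of {e14, e4}: e10, e15, e16, e17, e4, e6.
The least among these is e4.

e4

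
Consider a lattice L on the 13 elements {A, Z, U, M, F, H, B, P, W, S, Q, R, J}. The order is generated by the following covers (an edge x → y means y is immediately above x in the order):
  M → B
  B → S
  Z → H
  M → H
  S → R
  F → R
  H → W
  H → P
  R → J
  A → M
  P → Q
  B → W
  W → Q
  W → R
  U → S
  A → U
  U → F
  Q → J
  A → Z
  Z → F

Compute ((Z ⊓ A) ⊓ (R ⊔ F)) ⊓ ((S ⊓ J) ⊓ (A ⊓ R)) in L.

Z ∧ A = A
R ∨ F = R
A ∧ R = A
S ∧ J = S
A ∧ R = A
S ∧ A = A
A ∧ A = A

A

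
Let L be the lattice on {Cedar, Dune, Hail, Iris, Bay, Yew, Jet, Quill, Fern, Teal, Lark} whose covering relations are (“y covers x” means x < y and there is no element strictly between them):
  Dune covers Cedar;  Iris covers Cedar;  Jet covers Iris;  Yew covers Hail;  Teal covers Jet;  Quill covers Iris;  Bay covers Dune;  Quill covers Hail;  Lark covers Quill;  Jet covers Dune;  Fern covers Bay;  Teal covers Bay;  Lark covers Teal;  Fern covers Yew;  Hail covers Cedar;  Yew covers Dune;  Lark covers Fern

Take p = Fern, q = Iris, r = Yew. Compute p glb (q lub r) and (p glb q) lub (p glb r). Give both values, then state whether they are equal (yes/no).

Fern; Yew; no

q lub r = Lark, so p glb (q lub r) = Fern glb Lark = Fern.
p glb q = Cedar and p glb r = Yew, so (p glb q) lub (p glb r) = Cedar lub Yew = Yew.
Equal: no.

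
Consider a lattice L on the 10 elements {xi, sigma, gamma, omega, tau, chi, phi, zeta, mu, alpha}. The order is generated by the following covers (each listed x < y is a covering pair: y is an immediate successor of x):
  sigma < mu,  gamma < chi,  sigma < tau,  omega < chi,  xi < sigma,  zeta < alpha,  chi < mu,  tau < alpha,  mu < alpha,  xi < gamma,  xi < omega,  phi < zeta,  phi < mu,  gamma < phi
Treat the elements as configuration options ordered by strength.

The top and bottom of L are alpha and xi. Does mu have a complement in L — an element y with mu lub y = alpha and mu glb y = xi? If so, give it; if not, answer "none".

none

For every candidate y, either mu ∨ y ≠ alpha or mu ∧ y ≠ xi; no complement exists.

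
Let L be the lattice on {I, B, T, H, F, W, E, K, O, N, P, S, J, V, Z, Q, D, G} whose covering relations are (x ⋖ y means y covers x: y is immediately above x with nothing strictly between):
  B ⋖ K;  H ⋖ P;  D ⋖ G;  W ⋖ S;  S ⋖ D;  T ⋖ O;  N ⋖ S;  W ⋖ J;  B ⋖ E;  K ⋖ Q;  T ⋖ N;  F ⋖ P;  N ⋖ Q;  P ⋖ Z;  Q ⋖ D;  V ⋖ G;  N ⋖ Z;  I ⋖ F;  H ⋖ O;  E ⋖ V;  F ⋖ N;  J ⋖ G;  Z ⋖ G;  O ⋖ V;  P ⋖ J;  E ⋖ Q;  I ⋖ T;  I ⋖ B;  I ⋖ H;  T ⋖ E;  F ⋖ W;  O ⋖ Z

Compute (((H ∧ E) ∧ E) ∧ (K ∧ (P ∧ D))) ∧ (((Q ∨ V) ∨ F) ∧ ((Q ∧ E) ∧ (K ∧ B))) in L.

I

H ∧ E = I
I ∧ E = I
P ∧ D = F
K ∧ F = I
I ∧ I = I
Q ∨ V = G
G ∨ F = G
Q ∧ E = E
K ∧ B = B
E ∧ B = B
G ∧ B = B
I ∧ B = I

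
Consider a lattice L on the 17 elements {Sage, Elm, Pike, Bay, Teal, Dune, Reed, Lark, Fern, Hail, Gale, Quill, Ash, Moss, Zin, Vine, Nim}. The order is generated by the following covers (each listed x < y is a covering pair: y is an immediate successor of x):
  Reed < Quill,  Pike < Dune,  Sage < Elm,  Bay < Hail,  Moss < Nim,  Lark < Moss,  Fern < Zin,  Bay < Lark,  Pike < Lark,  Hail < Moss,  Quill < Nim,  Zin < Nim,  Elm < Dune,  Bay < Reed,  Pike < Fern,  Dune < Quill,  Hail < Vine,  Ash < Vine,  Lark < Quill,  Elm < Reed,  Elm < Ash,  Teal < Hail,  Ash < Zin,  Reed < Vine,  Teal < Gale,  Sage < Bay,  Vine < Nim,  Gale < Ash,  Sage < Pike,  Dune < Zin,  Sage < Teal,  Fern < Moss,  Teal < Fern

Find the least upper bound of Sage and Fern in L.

Fern

Common upper bounds of {Sage, Fern}: Fern, Moss, Nim, Zin.
The least among these is Fern.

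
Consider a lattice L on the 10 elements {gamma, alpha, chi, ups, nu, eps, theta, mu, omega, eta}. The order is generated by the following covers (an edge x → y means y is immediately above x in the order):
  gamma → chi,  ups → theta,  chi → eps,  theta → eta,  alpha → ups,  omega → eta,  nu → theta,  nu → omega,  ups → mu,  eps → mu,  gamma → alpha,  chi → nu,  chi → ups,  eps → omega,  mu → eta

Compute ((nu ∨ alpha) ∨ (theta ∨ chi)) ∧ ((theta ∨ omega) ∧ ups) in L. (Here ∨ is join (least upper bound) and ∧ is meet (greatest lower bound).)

nu ∨ alpha = theta
theta ∨ chi = theta
theta ∨ theta = theta
theta ∨ omega = eta
eta ∧ ups = ups
theta ∧ ups = ups

ups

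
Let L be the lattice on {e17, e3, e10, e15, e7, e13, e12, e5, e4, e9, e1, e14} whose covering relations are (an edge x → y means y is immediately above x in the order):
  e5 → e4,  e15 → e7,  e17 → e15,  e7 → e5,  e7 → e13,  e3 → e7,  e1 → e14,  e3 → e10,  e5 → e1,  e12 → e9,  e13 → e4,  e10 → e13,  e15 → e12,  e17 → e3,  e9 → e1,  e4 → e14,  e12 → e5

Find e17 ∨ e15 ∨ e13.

Common upper bounds of {e17, e15, e13}: e13, e14, e4.
The least among these is e13.

e13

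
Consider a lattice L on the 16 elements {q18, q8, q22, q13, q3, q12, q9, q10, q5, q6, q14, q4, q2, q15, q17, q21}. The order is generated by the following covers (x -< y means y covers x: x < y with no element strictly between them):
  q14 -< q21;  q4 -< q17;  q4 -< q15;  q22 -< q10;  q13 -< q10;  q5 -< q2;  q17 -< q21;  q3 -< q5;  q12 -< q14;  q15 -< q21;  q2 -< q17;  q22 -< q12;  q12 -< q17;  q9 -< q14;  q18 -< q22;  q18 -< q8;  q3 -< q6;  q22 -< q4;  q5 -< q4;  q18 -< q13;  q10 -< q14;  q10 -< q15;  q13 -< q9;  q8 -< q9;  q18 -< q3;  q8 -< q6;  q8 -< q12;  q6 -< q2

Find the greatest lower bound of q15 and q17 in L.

Common lower bounds of {q15, q17}: q18, q22, q3, q4, q5.
The greatest among these is q4.

q4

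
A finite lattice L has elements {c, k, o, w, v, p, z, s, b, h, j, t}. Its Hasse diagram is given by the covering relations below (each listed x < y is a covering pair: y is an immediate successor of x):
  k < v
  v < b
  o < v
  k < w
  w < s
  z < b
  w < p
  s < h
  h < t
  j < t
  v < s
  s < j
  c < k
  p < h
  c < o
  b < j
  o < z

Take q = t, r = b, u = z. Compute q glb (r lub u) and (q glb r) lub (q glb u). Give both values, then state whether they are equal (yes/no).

b; b; yes

r lub u = b, so q glb (r lub u) = t glb b = b.
q glb r = b and q glb u = z, so (q glb r) lub (q glb u) = b lub z = b.
Equal: yes.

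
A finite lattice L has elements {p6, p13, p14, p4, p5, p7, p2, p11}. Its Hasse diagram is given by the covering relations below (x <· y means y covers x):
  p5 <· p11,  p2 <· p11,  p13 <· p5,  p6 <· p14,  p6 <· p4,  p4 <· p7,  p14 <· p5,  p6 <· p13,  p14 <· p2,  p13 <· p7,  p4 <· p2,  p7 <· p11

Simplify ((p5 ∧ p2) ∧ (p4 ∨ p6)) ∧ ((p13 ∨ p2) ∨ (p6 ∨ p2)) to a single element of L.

p5 ∧ p2 = p14
p4 ∨ p6 = p4
p14 ∧ p4 = p6
p13 ∨ p2 = p11
p6 ∨ p2 = p2
p11 ∨ p2 = p11
p6 ∧ p11 = p6

p6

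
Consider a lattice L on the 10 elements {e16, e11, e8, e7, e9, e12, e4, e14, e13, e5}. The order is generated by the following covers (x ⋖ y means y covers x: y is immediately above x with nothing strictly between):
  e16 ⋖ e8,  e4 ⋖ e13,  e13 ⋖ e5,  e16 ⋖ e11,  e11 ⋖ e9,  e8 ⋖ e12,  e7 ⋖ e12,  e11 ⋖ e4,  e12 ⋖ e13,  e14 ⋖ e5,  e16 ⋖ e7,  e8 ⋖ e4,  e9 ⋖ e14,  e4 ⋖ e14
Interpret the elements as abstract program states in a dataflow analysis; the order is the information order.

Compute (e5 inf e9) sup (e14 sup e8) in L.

e5 ∧ e9 = e9
e14 ∨ e8 = e14
e9 ∨ e14 = e14

e14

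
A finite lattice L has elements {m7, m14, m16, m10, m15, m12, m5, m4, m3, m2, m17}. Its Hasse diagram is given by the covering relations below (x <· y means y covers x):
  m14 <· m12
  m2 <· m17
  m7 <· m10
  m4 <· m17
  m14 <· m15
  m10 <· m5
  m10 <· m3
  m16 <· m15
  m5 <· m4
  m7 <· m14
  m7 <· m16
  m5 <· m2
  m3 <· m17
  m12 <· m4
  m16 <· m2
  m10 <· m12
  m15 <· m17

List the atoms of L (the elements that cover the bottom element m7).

The atoms are exactly the elements that cover m7: m10, m14, m16.

m10, m14, m16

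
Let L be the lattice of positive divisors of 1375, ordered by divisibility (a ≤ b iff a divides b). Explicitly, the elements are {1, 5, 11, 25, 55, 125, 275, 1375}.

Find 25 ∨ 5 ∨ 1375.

Common upper bounds of {25, 5, 1375}: 1375.
The least among these is 1375.

1375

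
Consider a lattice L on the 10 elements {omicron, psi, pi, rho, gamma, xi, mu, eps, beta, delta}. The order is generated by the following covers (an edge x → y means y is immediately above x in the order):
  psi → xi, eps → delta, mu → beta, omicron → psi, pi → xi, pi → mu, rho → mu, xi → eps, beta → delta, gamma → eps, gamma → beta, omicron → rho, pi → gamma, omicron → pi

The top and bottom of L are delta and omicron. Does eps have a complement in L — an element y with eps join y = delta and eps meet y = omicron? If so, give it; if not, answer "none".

Need y with eps ∨ y = delta and eps ∧ y = omicron.
Checking each element gives: rho.

rho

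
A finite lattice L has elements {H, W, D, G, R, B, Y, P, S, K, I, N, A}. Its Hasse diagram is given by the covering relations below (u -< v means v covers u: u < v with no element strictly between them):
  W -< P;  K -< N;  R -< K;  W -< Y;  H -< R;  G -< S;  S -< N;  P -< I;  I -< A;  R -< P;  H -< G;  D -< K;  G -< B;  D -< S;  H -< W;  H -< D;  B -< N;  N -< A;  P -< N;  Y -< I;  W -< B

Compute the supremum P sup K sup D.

Common upper bounds of {P, K, D}: A, N.
The least among these is N.

N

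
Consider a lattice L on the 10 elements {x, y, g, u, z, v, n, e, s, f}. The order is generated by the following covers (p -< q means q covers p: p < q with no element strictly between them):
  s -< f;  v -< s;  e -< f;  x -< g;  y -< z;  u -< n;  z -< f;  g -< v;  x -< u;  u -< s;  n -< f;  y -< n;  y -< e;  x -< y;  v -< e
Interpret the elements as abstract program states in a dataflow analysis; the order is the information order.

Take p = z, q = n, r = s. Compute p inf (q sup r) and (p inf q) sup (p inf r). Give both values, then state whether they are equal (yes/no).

q sup r = f, so p inf (q sup r) = z inf f = z.
p inf q = y and p inf r = x, so (p inf q) sup (p inf r) = y sup x = y.
Equal: no.

z; y; no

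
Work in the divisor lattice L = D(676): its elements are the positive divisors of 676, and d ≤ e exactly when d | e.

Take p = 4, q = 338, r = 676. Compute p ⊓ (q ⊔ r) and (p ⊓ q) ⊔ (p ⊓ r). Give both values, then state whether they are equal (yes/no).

q ⊔ r = 676, so p ⊓ (q ⊔ r) = 4 ⊓ 676 = 4.
p ⊓ q = 2 and p ⊓ r = 4, so (p ⊓ q) ⊔ (p ⊓ r) = 2 ⊔ 4 = 4.
Equal: yes.

4; 4; yes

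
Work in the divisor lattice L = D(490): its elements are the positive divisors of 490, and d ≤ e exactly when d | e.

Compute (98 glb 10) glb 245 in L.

98 ∧ 10 = 2
2 ∧ 245 = 1

1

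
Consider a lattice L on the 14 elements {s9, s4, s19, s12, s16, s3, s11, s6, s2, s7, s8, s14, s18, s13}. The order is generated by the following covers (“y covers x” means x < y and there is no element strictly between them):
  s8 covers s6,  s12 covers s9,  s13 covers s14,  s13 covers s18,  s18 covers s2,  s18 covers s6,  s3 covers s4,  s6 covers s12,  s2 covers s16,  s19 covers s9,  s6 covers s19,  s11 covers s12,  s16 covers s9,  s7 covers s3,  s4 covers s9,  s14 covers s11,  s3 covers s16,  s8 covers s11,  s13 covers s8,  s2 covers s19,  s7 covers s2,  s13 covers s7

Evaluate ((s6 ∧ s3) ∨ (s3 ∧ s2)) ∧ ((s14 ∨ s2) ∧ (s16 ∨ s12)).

s16

s6 ∧ s3 = s9
s3 ∧ s2 = s16
s9 ∨ s16 = s16
s14 ∨ s2 = s13
s16 ∨ s12 = s18
s13 ∧ s18 = s18
s16 ∧ s18 = s16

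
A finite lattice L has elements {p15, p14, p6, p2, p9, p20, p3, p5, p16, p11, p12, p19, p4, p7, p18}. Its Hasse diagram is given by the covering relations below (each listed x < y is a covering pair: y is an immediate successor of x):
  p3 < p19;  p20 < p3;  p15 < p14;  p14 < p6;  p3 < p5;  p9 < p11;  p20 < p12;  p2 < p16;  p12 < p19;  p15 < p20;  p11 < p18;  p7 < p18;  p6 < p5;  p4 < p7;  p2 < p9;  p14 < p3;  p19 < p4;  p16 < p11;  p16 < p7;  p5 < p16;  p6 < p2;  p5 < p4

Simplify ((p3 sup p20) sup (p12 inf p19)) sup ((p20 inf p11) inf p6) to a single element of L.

p3 ∨ p20 = p3
p12 ∧ p19 = p12
p3 ∨ p12 = p19
p20 ∧ p11 = p20
p20 ∧ p6 = p15
p19 ∨ p15 = p19

p19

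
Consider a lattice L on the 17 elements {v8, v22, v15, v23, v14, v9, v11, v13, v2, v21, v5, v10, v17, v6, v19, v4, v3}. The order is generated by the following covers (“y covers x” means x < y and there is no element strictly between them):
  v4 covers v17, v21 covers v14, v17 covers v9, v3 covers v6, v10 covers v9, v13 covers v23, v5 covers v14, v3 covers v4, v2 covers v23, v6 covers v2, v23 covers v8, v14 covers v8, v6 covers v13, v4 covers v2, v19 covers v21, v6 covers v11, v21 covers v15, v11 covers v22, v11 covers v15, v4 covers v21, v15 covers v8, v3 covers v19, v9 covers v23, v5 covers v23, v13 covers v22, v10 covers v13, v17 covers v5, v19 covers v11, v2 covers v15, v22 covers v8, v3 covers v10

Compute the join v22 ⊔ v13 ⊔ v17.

v3

Common upper bounds of {v22, v13, v17}: v3.
The least among these is v3.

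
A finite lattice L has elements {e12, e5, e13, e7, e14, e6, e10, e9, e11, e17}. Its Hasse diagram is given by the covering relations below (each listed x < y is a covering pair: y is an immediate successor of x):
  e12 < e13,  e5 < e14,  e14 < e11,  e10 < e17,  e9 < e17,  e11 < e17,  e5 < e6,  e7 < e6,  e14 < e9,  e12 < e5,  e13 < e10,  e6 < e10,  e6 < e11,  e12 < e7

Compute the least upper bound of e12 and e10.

Common upper bounds of {e12, e10}: e10, e17.
The least among these is e10.

e10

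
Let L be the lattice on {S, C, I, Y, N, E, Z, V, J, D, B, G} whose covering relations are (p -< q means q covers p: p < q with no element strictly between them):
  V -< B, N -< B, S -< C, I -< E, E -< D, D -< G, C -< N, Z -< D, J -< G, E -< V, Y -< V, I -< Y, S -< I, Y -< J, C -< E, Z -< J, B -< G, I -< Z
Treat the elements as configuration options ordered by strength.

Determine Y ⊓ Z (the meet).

I

Common lower bounds of {Y, Z}: I, S.
The greatest among these is I.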